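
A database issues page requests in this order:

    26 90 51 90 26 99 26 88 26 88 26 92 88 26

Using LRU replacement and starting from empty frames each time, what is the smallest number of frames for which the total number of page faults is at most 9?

f=1: 14 faults
f=2: 9 faults
f=3: 6 faults
f=4: 6 faults
f=5: 6 faults
f=6: 6 faults
Smallest f with faults ≤ 9 is 2.

2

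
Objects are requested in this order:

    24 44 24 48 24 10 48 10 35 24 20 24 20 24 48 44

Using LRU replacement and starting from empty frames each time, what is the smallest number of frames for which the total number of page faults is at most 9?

f=1: 16 faults
f=2: 10 faults
f=3: 9 faults
f=4: 8 faults
f=5: 7 faults
f=6: 6 faults
Smallest f with faults ≤ 9 is 3.

3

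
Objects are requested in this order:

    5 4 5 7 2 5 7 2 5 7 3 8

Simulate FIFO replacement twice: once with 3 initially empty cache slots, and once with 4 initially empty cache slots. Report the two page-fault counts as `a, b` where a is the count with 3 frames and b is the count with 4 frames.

7, 6

3 frames: F F . F F F . . . . F F → 7 faults.
4 frames: F F . F F . . . . . F F → 6 faults.
6 < 7: adding a frame reduced faults, as is typical.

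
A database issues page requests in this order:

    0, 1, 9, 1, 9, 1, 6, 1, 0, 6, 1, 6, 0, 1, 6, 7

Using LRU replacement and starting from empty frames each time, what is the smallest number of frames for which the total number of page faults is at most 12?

2

f=1: 16 faults
f=2: 11 faults
f=3: 6 faults
f=4: 5 faults
f=5: 5 faults
Smallest f with faults ≤ 12 is 2.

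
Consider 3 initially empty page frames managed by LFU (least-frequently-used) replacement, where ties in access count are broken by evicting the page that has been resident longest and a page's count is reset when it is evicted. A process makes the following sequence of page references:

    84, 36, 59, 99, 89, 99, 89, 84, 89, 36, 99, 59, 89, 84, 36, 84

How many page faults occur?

11

84 → fault, frames {84}
36 → fault, frames {84,36}
59 → fault, frames {84,36,59}
99 → fault, evict 84, frames {36,59,99}
89 → fault, evict 36, frames {59,99,89}
99 → hit
89 → hit
84 → fault, evict 59, frames {99,89,84}
89 → hit
36 → fault, evict 84, frames {99,89,36}
99 → hit
59 → fault, evict 36, frames {99,89,59}
89 → hit
84 → fault, evict 59, frames {99,89,84}
36 → fault, evict 84, frames {99,89,36}
84 → fault, evict 36, frames {99,89,84}
Page faults: 11.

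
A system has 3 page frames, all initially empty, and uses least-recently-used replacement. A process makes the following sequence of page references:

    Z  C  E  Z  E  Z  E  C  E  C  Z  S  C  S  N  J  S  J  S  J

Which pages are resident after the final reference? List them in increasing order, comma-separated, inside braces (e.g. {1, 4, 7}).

{J, N, S}

Z → fault, frames {Z}
C → fault, frames {Z,C}
E → fault, frames {Z,C,E}
Z → hit
E → hit
Z → hit
E → hit
C → hit
E → hit
C → hit
Z → hit
S → fault, evict E, frames {C,Z,S}
C → hit
S → hit
N → fault, evict Z, frames {C,S,N}
J → fault, evict C, frames {S,N,J}
S → hit
J → hit
S → hit
J → hit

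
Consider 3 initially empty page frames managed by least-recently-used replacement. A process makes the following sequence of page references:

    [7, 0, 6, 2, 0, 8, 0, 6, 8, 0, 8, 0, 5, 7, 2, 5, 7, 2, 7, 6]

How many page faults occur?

7 → fault, frames {7}
0 → fault, frames {7,0}
6 → fault, frames {7,0,6}
2 → fault, evict 7, frames {0,6,2}
0 → hit
8 → fault, evict 6, frames {2,0,8}
0 → hit
6 → fault, evict 2, frames {8,0,6}
8 → hit
0 → hit
8 → hit
0 → hit
5 → fault, evict 6, frames {8,0,5}
7 → fault, evict 8, frames {0,5,7}
2 → fault, evict 0, frames {5,7,2}
5 → hit
7 → hit
2 → hit
7 → hit
6 → fault, evict 5, frames {2,7,6}
Page faults: 10.

10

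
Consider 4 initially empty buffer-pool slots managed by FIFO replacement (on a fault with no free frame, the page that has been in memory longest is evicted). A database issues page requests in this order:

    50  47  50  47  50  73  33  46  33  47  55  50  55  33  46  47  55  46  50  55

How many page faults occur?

8

50 -> miss, frames [50]
47 -> miss, frames [50, 47]
50 -> hit
47 -> hit
50 -> hit
73 -> miss, frames [50, 47, 73]
33 -> miss, frames [50, 47, 73, 33]
46 -> miss, evict 50, frames [47, 73, 33, 46]
33 -> hit
47 -> hit
55 -> miss, evict 47, frames [73, 33, 46, 55]
50 -> miss, evict 73, frames [33, 46, 55, 50]
55 -> hit
33 -> hit
46 -> hit
47 -> miss, evict 33, frames [46, 55, 50, 47]
55 -> hit
46 -> hit
50 -> hit
55 -> hit
Page faults: 8.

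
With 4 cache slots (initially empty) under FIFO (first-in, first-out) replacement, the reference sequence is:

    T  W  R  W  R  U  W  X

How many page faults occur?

T: miss, frames {T}
W: miss, frames {T,W}
R: miss, frames {T,W,R}
W: hit
R: hit
U: miss, frames {T,W,R,U}
W: hit
X: miss, evict T, frames {W,R,U,X}
Page faults: 5.

5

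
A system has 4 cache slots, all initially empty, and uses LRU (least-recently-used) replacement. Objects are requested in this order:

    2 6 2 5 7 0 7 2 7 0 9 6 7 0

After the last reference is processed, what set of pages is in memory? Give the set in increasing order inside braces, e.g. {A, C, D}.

{0, 6, 7, 9}

2 → miss, frames {2}
6 → miss, frames {2,6}
2 → hit
5 → miss, frames {6,2,5}
7 → miss, frames {6,2,5,7}
0 → miss, evict 6, frames {2,5,7,0}
7 → hit
2 → hit
7 → hit
0 → hit
9 → miss, evict 5, frames {2,7,0,9}
6 → miss, evict 2, frames {7,0,9,6}
7 → hit
0 → hit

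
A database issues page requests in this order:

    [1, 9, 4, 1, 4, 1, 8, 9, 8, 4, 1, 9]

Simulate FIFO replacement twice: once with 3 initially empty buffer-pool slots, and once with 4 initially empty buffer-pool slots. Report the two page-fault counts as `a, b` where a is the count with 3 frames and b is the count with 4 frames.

6, 4

3 frames: F F F . . . F . . . F F → 6 faults.
4 frames: F F F . . . F . . . . . → 4 faults.
4 < 6: adding a frame reduced faults, as is typical.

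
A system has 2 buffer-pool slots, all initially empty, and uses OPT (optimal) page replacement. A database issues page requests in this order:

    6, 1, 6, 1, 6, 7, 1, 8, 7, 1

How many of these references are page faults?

6 -> fault, frames {6}
1 -> fault, frames {6,1}
6 -> hit
1 -> hit
6 -> hit
7 -> fault, evict 6, frames {1,7}
1 -> hit
8 -> fault, evict 1, frames {7,8}
7 -> hit
1 -> fault, evict 8, frames {7,1}
Page faults: 5.

5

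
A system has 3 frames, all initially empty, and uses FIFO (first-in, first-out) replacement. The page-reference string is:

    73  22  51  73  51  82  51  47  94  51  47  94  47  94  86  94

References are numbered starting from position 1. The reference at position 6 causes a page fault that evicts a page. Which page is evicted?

pos 1: 73: fault, frames [73]
pos 2: 22: fault, frames [73, 22]
pos 3: 51: fault, frames [73, 22, 51]
pos 4: 73: hit
pos 5: 51: hit
pos 6: 82: fault, evict 73, frames [22, 51, 82]
At position 6, page 73 is evicted.

73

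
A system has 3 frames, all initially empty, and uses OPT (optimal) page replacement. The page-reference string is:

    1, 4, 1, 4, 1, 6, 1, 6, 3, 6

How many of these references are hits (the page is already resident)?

1: fault, frames {1}
4: fault, frames {1,4}
1: hit
4: hit
1: hit
6: fault, frames {1,4,6}
1: hit
6: hit
3: fault, evict 4, frames {1,6,3}
6: hit
Hits: 6.

6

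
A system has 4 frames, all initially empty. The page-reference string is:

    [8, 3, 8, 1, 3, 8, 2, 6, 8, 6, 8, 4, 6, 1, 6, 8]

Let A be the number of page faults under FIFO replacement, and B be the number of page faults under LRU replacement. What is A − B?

1

Under FIFO: F F . F . . F F F . . F . F . . → 8 faults.
Under LRU: F F . F . . F F . . . F . F . . → 7 faults.
A − B = 8 − 7 = 1.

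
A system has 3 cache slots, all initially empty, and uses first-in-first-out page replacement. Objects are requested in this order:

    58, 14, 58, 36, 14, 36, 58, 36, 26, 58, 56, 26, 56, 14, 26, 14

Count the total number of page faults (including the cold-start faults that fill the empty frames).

8

58 → fault, frames {58}
14 → fault, frames {58,14}
58 → hit
36 → fault, frames {58,14,36}
14 → hit
36 → hit
58 → hit
36 → hit
26 → fault, evict 58, frames {14,36,26}
58 → fault, evict 14, frames {36,26,58}
56 → fault, evict 36, frames {26,58,56}
26 → hit
56 → hit
14 → fault, evict 26, frames {58,56,14}
26 → fault, evict 58, frames {56,14,26}
14 → hit
Page faults: 8.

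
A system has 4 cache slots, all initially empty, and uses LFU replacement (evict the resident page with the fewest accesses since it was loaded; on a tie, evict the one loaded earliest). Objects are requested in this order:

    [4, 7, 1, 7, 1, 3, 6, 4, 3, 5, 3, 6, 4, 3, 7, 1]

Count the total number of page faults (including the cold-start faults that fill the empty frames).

10

4: miss, frames (4)
7: miss, frames (4 7)
1: miss, frames (4 7 1)
7: hit
1: hit
3: miss, frames (4 7 1 3)
6: miss, evict 4, frames (7 1 3 6)
4: miss, evict 3, frames (7 1 6 4)
3: miss, evict 6, frames (7 1 4 3)
5: miss, evict 4, frames (7 1 3 5)
3: hit
6: miss, evict 5, frames (7 1 3 6)
4: miss, evict 6, frames (7 1 3 4)
3: hit
7: hit
1: hit
Page faults: 10.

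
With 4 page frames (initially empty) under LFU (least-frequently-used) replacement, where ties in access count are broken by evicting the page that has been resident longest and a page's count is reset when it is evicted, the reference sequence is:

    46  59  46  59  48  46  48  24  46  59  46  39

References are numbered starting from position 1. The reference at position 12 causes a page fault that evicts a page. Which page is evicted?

pos 1: 46 -> fault, frames [46]
pos 2: 59 -> fault, frames [46, 59]
pos 3: 46 -> hit
pos 4: 59 -> hit
pos 5: 48 -> fault, frames [46, 59, 48]
pos 6: 46 -> hit
pos 7: 48 -> hit
pos 8: 24 -> fault, frames [46, 59, 48, 24]
pos 9: 46 -> hit
pos 10: 59 -> hit
pos 11: 46 -> hit
pos 12: 39 -> fault, evict 24, frames [46, 59, 48, 39]
At position 12, page 24 is evicted.

24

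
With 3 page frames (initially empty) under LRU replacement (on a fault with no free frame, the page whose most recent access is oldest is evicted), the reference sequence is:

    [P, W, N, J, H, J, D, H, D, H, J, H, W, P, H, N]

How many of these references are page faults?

P: miss, frames (P)
W: miss, frames (P W)
N: miss, frames (P W N)
J: miss, evict P, frames (W N J)
H: miss, evict W, frames (N J H)
J: hit
D: miss, evict N, frames (H J D)
H: hit
D: hit
H: hit
J: hit
H: hit
W: miss, evict D, frames (J H W)
P: miss, evict J, frames (H W P)
H: hit
N: miss, evict W, frames (P H N)
Page faults: 9.

9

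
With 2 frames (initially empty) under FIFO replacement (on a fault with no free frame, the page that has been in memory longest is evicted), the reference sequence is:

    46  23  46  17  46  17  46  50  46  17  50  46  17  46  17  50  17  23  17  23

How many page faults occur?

46 → fault, frames (46)
23 → fault, frames (46 23)
46 → hit
17 → fault, evict 46, frames (23 17)
46 → fault, evict 23, frames (17 46)
17 → hit
46 → hit
50 → fault, evict 17, frames (46 50)
46 → hit
17 → fault, evict 46, frames (50 17)
50 → hit
46 → fault, evict 50, frames (17 46)
17 → hit
46 → hit
17 → hit
50 → fault, evict 17, frames (46 50)
17 → fault, evict 46, frames (50 17)
23 → fault, evict 50, frames (17 23)
17 → hit
23 → hit
Page faults: 10.

10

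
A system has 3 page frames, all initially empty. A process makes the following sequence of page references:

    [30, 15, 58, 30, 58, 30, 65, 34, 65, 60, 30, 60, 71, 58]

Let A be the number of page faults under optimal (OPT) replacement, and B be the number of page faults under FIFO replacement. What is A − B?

-1

Under OPT: F F F . . . F F . F . . F F → 8 faults.
Under FIFO: F F F . . . F F . F F . F F → 9 faults.
A − B = 8 − 9 = -1.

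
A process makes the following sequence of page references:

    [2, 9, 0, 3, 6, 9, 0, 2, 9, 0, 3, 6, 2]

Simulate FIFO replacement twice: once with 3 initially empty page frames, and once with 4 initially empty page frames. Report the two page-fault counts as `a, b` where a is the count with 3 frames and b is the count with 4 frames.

3 frames: F F F F F F F F . . F F . → 10 faults.
4 frames: F F F F F . . F F F F F F → 11 faults.
11 > 10: adding a frame increased faults — Belady's anomaly.

10, 11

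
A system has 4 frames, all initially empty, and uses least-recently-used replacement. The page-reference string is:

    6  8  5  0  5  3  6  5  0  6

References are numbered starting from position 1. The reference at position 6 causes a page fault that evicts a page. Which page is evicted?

6

pos 1: 6 → miss, frames (6)
pos 2: 8 → miss, frames (6 8)
pos 3: 5 → miss, frames (6 8 5)
pos 4: 0 → miss, frames (6 8 5 0)
pos 5: 5 → hit
pos 6: 3 → miss, evict 6, frames (8 0 5 3)
At position 6, page 6 is evicted.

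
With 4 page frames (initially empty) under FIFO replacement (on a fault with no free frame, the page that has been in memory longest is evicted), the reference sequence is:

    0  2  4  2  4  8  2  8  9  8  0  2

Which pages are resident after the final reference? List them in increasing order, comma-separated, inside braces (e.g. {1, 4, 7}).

0 → miss, frames {0}
2 → miss, frames {0,2}
4 → miss, frames {0,2,4}
2 → hit
4 → hit
8 → miss, frames {0,2,4,8}
2 → hit
8 → hit
9 → miss, evict 0, frames {2,4,8,9}
8 → hit
0 → miss, evict 2, frames {4,8,9,0}
2 → miss, evict 4, frames {8,9,0,2}

{0, 2, 8, 9}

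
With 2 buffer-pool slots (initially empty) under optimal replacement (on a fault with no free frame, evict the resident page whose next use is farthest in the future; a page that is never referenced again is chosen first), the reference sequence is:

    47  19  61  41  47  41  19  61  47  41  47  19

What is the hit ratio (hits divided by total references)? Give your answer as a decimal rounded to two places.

0.33

47: fault, frames [47]
19: fault, frames [47, 19]
61: fault, evict 19, frames [47, 61]
41: fault, evict 61, frames [47, 41]
47: hit
41: hit
19: fault, evict 41, frames [47, 19]
61: fault, evict 19, frames [47, 61]
47: hit
41: fault, evict 61, frames [47, 41]
47: hit
19: fault, evict 41, frames [47, 19]
Hits: 4 of 12 references → 4/12 = 0.3333.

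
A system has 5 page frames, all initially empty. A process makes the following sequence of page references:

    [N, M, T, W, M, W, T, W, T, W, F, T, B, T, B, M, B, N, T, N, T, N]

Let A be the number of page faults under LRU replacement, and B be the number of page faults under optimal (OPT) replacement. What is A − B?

1

Under LRU: F F F F . . . . . . F . F . . . . F . . . . → 7 faults.
Under OPT: F F F F . . . . . . F . F . . . . . . . . . → 6 faults.
A − B = 7 − 6 = 1.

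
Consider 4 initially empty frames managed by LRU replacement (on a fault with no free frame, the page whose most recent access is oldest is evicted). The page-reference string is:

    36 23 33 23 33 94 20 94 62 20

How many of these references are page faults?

36 → fault, frames (36)
23 → fault, frames (36 23)
33 → fault, frames (36 23 33)
23 → hit
33 → hit
94 → fault, frames (36 23 33 94)
20 → fault, evict 36, frames (23 33 94 20)
94 → hit
62 → fault, evict 23, frames (33 20 94 62)
20 → hit
Page faults: 6.

6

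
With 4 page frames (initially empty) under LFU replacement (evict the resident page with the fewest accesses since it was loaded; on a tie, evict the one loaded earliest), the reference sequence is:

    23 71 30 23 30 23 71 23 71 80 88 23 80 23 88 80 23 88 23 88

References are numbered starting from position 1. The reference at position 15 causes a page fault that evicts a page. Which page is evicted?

pos 1: 23 → miss, frames [23]
pos 2: 71 → miss, frames [23, 71]
pos 3: 30 → miss, frames [23, 71, 30]
pos 4: 23 → hit
pos 5: 30 → hit
pos 6: 23 → hit
pos 7: 71 → hit
pos 8: 23 → hit
pos 9: 71 → hit
pos 10: 80 → miss, frames [23, 71, 30, 80]
pos 11: 88 → miss, evict 80, frames [23, 71, 30, 88]
pos 12: 23 → hit
pos 13: 80 → miss, evict 88, frames [23, 71, 30, 80]
pos 14: 23 → hit
pos 15: 88 → miss, evict 80, frames [23, 71, 30, 88]
At position 15, page 80 is evicted.

80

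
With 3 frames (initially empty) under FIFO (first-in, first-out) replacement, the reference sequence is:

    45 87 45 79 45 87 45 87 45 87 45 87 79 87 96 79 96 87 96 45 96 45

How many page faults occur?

45 -> miss, frames (45)
87 -> miss, frames (45 87)
45 -> hit
79 -> miss, frames (45 87 79)
45 -> hit
87 -> hit
45 -> hit
87 -> hit
45 -> hit
87 -> hit
45 -> hit
87 -> hit
79 -> hit
87 -> hit
96 -> miss, evict 45, frames (87 79 96)
79 -> hit
96 -> hit
87 -> hit
96 -> hit
45 -> miss, evict 87, frames (79 96 45)
96 -> hit
45 -> hit
Page faults: 5.

5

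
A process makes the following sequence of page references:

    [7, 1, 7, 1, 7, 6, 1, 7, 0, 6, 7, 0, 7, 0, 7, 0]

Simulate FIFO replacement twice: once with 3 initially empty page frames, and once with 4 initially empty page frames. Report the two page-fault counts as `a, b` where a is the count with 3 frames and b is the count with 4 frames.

5, 4

3 frames: F F . . . F . . F . F . . . . . → 5 faults.
4 frames: F F . . . F . . F . . . . . . . → 4 faults.
4 < 5: adding a frame reduced faults, as is typical.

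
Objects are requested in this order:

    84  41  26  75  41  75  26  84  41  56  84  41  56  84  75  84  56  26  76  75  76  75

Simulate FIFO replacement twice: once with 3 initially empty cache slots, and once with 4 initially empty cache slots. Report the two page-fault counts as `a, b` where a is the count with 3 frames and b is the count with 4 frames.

3 frames: F F F F . . . F F F . . . . F F . F F F . . → 12 faults.
4 frames: F F F F . . . . . F F F . . . . . F F F . . → 10 faults.
10 < 12: adding a frame reduced faults, as is typical.

12, 10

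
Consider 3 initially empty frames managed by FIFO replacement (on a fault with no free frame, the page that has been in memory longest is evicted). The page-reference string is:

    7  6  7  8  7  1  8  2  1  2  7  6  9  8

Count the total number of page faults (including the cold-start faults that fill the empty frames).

7 → miss, frames {7}
6 → miss, frames {7,6}
7 → hit
8 → miss, frames {7,6,8}
7 → hit
1 → miss, evict 7, frames {6,8,1}
8 → hit
2 → miss, evict 6, frames {8,1,2}
1 → hit
2 → hit
7 → miss, evict 8, frames {1,2,7}
6 → miss, evict 1, frames {2,7,6}
9 → miss, evict 2, frames {7,6,9}
8 → miss, evict 7, frames {6,9,8}
Page faults: 9.

9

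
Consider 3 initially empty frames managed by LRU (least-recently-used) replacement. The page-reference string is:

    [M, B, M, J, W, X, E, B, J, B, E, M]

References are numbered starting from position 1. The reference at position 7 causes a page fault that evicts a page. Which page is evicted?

J

pos 1: M → miss, frames [M]
pos 2: B → miss, frames [M, B]
pos 3: M → hit
pos 4: J → miss, frames [B, M, J]
pos 5: W → miss, evict B, frames [M, J, W]
pos 6: X → miss, evict M, frames [J, W, X]
pos 7: E → miss, evict J, frames [W, X, E]
At position 7, page J is evicted.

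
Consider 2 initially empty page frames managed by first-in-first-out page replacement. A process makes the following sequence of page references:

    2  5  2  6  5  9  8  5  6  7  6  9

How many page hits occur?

3

2 -> miss, frames (2)
5 -> miss, frames (2 5)
2 -> hit
6 -> miss, evict 2, frames (5 6)
5 -> hit
9 -> miss, evict 5, frames (6 9)
8 -> miss, evict 6, frames (9 8)
5 -> miss, evict 9, frames (8 5)
6 -> miss, evict 8, frames (5 6)
7 -> miss, evict 5, frames (6 7)
6 -> hit
9 -> miss, evict 6, frames (7 9)
Hits: 3.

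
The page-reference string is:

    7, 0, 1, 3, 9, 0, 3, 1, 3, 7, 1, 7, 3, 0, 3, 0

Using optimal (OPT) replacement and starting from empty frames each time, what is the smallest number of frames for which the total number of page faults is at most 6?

4

f=1: 16 faults
f=2: 10 faults
f=3: 8 faults
f=4: 6 faults
f=5: 5 faults
Smallest f with faults ≤ 6 is 4.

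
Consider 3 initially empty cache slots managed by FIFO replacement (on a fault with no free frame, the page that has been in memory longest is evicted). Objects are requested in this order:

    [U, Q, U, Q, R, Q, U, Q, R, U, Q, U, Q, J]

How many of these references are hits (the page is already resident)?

U → miss, frames [U]
Q → miss, frames [U, Q]
U → hit
Q → hit
R → miss, frames [U, Q, R]
Q → hit
U → hit
Q → hit
R → hit
U → hit
Q → hit
U → hit
Q → hit
J → miss, evict U, frames [Q, R, J]
Hits: 10.

10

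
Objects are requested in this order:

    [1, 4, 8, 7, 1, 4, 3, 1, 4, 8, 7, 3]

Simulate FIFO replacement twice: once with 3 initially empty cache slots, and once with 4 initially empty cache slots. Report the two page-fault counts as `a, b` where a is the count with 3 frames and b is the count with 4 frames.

9, 10

3 frames: F F F F F F F . . F F . → 9 faults.
4 frames: F F F F . . F F F F F F → 10 faults.
10 > 9: adding a frame increased faults — Belady's anomaly.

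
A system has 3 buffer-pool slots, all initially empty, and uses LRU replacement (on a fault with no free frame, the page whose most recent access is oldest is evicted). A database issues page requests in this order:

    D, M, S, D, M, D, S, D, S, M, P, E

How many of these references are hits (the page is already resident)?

7

D -> fault, frames (D)
M -> fault, frames (D M)
S -> fault, frames (D M S)
D -> hit
M -> hit
D -> hit
S -> hit
D -> hit
S -> hit
M -> hit
P -> fault, evict D, frames (S M P)
E -> fault, evict S, frames (M P E)
Hits: 7.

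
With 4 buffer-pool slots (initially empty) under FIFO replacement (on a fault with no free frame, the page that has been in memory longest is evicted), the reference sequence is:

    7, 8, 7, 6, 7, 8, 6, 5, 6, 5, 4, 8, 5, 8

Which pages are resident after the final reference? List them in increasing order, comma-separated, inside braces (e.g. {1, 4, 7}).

7: miss, frames [7]
8: miss, frames [7, 8]
7: hit
6: miss, frames [7, 8, 6]
7: hit
8: hit
6: hit
5: miss, frames [7, 8, 6, 5]
6: hit
5: hit
4: miss, evict 7, frames [8, 6, 5, 4]
8: hit
5: hit
8: hit

{4, 5, 6, 8}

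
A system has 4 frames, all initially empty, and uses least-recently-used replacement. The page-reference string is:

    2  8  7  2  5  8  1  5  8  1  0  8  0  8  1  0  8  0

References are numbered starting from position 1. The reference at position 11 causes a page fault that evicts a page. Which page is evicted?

pos 1: 2 -> fault, frames [2]
pos 2: 8 -> fault, frames [2, 8]
pos 3: 7 -> fault, frames [2, 8, 7]
pos 4: 2 -> hit
pos 5: 5 -> fault, frames [8, 7, 2, 5]
pos 6: 8 -> hit
pos 7: 1 -> fault, evict 7, frames [2, 5, 8, 1]
pos 8: 5 -> hit
pos 9: 8 -> hit
pos 10: 1 -> hit
pos 11: 0 -> fault, evict 2, frames [5, 8, 1, 0]
At position 11, page 2 is evicted.

2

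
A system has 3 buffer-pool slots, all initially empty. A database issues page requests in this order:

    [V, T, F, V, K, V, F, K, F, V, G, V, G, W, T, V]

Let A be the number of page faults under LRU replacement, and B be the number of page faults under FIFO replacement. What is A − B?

-1

Under LRU: F F F . F . . . . . F . . F F F → 8 faults.
Under FIFO: F F F . F F . . . . F . . F F F → 9 faults.
A − B = 8 − 9 = -1.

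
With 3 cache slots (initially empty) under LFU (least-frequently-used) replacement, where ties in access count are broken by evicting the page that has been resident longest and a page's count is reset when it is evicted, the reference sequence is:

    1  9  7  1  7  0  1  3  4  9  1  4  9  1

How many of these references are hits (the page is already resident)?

5

1 -> miss, frames [1]
9 -> miss, frames [1, 9]
7 -> miss, frames [1, 9, 7]
1 -> hit
7 -> hit
0 -> miss, evict 9, frames [1, 7, 0]
1 -> hit
3 -> miss, evict 0, frames [1, 7, 3]
4 -> miss, evict 3, frames [1, 7, 4]
9 -> miss, evict 4, frames [1, 7, 9]
1 -> hit
4 -> miss, evict 9, frames [1, 7, 4]
9 -> miss, evict 4, frames [1, 7, 9]
1 -> hit
Hits: 5.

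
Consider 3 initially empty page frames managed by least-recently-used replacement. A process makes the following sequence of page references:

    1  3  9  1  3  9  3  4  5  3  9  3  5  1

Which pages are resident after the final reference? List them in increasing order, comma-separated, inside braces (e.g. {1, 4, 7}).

1: miss, frames (1)
3: miss, frames (1 3)
9: miss, frames (1 3 9)
1: hit
3: hit
9: hit
3: hit
4: miss, evict 1, frames (9 3 4)
5: miss, evict 9, frames (3 4 5)
3: hit
9: miss, evict 4, frames (5 3 9)
3: hit
5: hit
1: miss, evict 9, frames (3 5 1)

{1, 3, 5}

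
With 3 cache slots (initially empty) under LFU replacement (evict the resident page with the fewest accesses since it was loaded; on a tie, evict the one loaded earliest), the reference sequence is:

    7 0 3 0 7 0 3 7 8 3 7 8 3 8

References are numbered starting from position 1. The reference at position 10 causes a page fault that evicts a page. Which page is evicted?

8

pos 1: 7 -> fault, frames {7}
pos 2: 0 -> fault, frames {7,0}
pos 3: 3 -> fault, frames {7,0,3}
pos 4: 0 -> hit
pos 5: 7 -> hit
pos 6: 0 -> hit
pos 7: 3 -> hit
pos 8: 7 -> hit
pos 9: 8 -> fault, evict 3, frames {7,0,8}
pos 10: 3 -> fault, evict 8, frames {7,0,3}
At position 10, page 8 is evicted.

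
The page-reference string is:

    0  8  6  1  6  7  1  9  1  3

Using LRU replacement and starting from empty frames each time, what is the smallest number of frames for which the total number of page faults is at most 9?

f=1: 10 faults
f=2: 8 faults
f=3: 7 faults
f=4: 7 faults
f=5: 7 faults
f=6: 7 faults
f=7: 7 faults
Smallest f with faults ≤ 9 is 2.

2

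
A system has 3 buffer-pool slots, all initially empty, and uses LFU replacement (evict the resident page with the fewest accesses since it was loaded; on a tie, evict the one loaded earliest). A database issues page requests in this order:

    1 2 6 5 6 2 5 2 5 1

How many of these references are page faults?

5

1: miss, frames [1]
2: miss, frames [1, 2]
6: miss, frames [1, 2, 6]
5: miss, evict 1, frames [2, 6, 5]
6: hit
2: hit
5: hit
2: hit
5: hit
1: miss, evict 6, frames [2, 5, 1]
Page faults: 5.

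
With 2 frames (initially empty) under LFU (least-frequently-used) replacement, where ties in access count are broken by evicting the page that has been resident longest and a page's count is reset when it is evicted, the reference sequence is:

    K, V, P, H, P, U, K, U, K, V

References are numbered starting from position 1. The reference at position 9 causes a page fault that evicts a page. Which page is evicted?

pos 1: K → fault, frames (K)
pos 2: V → fault, frames (K V)
pos 3: P → fault, evict K, frames (V P)
pos 4: H → fault, evict V, frames (P H)
pos 5: P → hit
pos 6: U → fault, evict H, frames (P U)
pos 7: K → fault, evict U, frames (P K)
pos 8: U → fault, evict K, frames (P U)
pos 9: K → fault, evict U, frames (P K)
At position 9, page U is evicted.

U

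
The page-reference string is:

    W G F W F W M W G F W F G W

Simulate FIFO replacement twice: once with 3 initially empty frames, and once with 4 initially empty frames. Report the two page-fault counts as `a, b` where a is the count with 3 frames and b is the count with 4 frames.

3 frames: F F F . . . F F F F . . . . → 7 faults.
4 frames: F F F . . . F . . . . . . . → 4 faults.
4 < 7: adding a frame reduced faults, as is typical.

7, 4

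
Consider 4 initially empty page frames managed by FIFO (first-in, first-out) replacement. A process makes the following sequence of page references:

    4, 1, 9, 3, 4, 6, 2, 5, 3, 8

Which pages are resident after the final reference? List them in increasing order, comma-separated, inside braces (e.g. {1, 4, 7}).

4 -> miss, frames [4]
1 -> miss, frames [4, 1]
9 -> miss, frames [4, 1, 9]
3 -> miss, frames [4, 1, 9, 3]
4 -> hit
6 -> miss, evict 4, frames [1, 9, 3, 6]
2 -> miss, evict 1, frames [9, 3, 6, 2]
5 -> miss, evict 9, frames [3, 6, 2, 5]
3 -> hit
8 -> miss, evict 3, frames [6, 2, 5, 8]

{2, 5, 6, 8}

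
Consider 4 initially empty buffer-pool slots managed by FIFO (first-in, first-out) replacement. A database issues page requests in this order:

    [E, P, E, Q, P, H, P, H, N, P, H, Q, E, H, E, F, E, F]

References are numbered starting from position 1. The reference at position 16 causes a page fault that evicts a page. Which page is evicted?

pos 1: E -> fault, frames {E}
pos 2: P -> fault, frames {E,P}
pos 3: E -> hit
pos 4: Q -> fault, frames {E,P,Q}
pos 5: P -> hit
pos 6: H -> fault, frames {E,P,Q,H}
pos 7: P -> hit
pos 8: H -> hit
pos 9: N -> fault, evict E, frames {P,Q,H,N}
pos 10: P -> hit
pos 11: H -> hit
pos 12: Q -> hit
pos 13: E -> fault, evict P, frames {Q,H,N,E}
pos 14: H -> hit
pos 15: E -> hit
pos 16: F -> fault, evict Q, frames {H,N,E,F}
At position 16, page Q is evicted.

Q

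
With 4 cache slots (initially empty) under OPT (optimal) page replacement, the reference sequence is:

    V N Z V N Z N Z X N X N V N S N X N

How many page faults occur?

V: miss, frames [V]
N: miss, frames [V, N]
Z: miss, frames [V, N, Z]
V: hit
N: hit
Z: hit
N: hit
Z: hit
X: miss, frames [V, N, Z, X]
N: hit
X: hit
N: hit
V: hit
N: hit
S: miss, evict Z, frames [V, N, X, S]
N: hit
X: hit
N: hit
Page faults: 5.

5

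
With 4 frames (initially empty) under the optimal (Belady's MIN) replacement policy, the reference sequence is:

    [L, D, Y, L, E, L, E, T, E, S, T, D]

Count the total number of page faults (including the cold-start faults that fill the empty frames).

6

L: fault, frames (L)
D: fault, frames (L D)
Y: fault, frames (L D Y)
L: hit
E: fault, frames (L D Y E)
L: hit
E: hit
T: fault, evict Y, frames (L D E T)
E: hit
S: fault, evict E, frames (L D T S)
T: hit
D: hit
Page faults: 6.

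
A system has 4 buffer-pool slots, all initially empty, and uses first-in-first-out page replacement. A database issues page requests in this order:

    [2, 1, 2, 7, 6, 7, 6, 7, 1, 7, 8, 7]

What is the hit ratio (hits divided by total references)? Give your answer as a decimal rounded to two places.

2 → fault, frames [2]
1 → fault, frames [2, 1]
2 → hit
7 → fault, frames [2, 1, 7]
6 → fault, frames [2, 1, 7, 6]
7 → hit
6 → hit
7 → hit
1 → hit
7 → hit
8 → fault, evict 2, frames [1, 7, 6, 8]
7 → hit
Hits: 7 of 12 references → 7/12 = 0.5833.

0.58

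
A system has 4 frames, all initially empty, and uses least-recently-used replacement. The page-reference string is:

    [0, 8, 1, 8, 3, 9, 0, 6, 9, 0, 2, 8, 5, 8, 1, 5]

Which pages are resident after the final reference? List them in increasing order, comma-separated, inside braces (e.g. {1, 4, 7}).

0 → fault, frames (0)
8 → fault, frames (0 8)
1 → fault, frames (0 8 1)
8 → hit
3 → fault, frames (0 1 8 3)
9 → fault, evict 0, frames (1 8 3 9)
0 → fault, evict 1, frames (8 3 9 0)
6 → fault, evict 8, frames (3 9 0 6)
9 → hit
0 → hit
2 → fault, evict 3, frames (6 9 0 2)
8 → fault, evict 6, frames (9 0 2 8)
5 → fault, evict 9, frames (0 2 8 5)
8 → hit
1 → fault, evict 0, frames (2 5 8 1)
5 → hit

{1, 2, 5, 8}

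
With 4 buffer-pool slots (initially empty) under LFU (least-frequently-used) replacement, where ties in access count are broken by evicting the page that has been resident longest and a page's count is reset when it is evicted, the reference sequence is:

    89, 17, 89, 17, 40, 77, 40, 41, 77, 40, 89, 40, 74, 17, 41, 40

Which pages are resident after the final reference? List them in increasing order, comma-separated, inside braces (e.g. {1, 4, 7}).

89: fault, frames {89}
17: fault, frames {89,17}
89: hit
17: hit
40: fault, frames {89,17,40}
77: fault, frames {89,17,40,77}
40: hit
41: fault, evict 77, frames {89,17,40,41}
77: fault, evict 41, frames {89,17,40,77}
40: hit
89: hit
40: hit
74: fault, evict 77, frames {89,17,40,74}
17: hit
41: fault, evict 74, frames {89,17,40,41}
40: hit

{17, 40, 41, 89}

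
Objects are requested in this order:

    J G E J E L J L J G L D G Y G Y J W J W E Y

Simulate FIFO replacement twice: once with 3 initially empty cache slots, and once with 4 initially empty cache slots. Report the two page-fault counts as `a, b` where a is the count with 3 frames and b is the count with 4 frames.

12, 11

3 frames: F F F . . F F . . F . F . F . . F F . . F F → 12 faults.
4 frames: F F F . . F . . . . . F . F F . F F . . F F → 11 faults.
11 < 12: adding a frame reduced faults, as is typical.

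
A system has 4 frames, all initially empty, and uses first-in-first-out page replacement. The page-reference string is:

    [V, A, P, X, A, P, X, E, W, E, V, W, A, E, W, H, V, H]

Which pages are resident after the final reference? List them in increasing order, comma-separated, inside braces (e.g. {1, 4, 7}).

{A, H, V, W}

V: fault, frames {V}
A: fault, frames {V,A}
P: fault, frames {V,A,P}
X: fault, frames {V,A,P,X}
A: hit
P: hit
X: hit
E: fault, evict V, frames {A,P,X,E}
W: fault, evict A, frames {P,X,E,W}
E: hit
V: fault, evict P, frames {X,E,W,V}
W: hit
A: fault, evict X, frames {E,W,V,A}
E: hit
W: hit
H: fault, evict E, frames {W,V,A,H}
V: hit
H: hit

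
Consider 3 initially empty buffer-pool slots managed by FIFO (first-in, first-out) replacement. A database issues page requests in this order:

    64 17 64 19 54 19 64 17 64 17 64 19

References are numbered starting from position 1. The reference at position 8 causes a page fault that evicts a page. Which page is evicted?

19

pos 1: 64: fault, frames {64}
pos 2: 17: fault, frames {64,17}
pos 3: 64: hit
pos 4: 19: fault, frames {64,17,19}
pos 5: 54: fault, evict 64, frames {17,19,54}
pos 6: 19: hit
pos 7: 64: fault, evict 17, frames {19,54,64}
pos 8: 17: fault, evict 19, frames {54,64,17}
At position 8, page 19 is evicted.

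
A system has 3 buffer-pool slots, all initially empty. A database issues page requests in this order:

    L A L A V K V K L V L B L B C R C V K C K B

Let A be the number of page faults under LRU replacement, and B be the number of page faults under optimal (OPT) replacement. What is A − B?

2

Under LRU: F F . . F F . . F . . F . . F F . F F . . F → 11 faults.
Under OPT: F F . . F F . . . . . F . . F F . . F . . F → 9 faults.
A − B = 11 − 9 = 2.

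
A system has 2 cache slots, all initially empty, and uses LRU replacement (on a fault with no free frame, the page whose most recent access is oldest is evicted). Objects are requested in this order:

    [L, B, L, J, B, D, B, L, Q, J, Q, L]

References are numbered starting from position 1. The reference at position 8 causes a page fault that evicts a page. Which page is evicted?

pos 1: L → fault, frames [L]
pos 2: B → fault, frames [L, B]
pos 3: L → hit
pos 4: J → fault, evict B, frames [L, J]
pos 5: B → fault, evict L, frames [J, B]
pos 6: D → fault, evict J, frames [B, D]
pos 7: B → hit
pos 8: L → fault, evict D, frames [B, L]
At position 8, page D is evicted.

D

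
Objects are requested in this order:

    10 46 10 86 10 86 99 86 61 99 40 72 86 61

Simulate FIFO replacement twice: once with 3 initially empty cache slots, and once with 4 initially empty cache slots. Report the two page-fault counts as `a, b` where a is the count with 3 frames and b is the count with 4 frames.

9, 8

3 frames: F F . F . . F . F . F F F F → 9 faults.
4 frames: F F . F . . F . F . F F F . → 8 faults.
8 < 9: adding a frame reduced faults, as is typical.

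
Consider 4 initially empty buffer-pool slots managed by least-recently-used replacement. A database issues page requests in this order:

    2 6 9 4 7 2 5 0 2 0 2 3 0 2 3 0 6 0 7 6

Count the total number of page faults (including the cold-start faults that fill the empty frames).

11

2 → miss, frames {2}
6 → miss, frames {2,6}
9 → miss, frames {2,6,9}
4 → miss, frames {2,6,9,4}
7 → miss, evict 2, frames {6,9,4,7}
2 → miss, evict 6, frames {9,4,7,2}
5 → miss, evict 9, frames {4,7,2,5}
0 → miss, evict 4, frames {7,2,5,0}
2 → hit
0 → hit
2 → hit
3 → miss, evict 7, frames {5,0,2,3}
0 → hit
2 → hit
3 → hit
0 → hit
6 → miss, evict 5, frames {2,3,0,6}
0 → hit
7 → miss, evict 2, frames {3,6,0,7}
6 → hit
Page faults: 11.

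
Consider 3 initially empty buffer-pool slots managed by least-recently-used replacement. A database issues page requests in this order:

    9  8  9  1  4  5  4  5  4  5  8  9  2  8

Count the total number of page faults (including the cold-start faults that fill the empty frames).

9 -> fault, frames (9)
8 -> fault, frames (9 8)
9 -> hit
1 -> fault, frames (8 9 1)
4 -> fault, evict 8, frames (9 1 4)
5 -> fault, evict 9, frames (1 4 5)
4 -> hit
5 -> hit
4 -> hit
5 -> hit
8 -> fault, evict 1, frames (4 5 8)
9 -> fault, evict 4, frames (5 8 9)
2 -> fault, evict 5, frames (8 9 2)
8 -> hit
Page faults: 8.

8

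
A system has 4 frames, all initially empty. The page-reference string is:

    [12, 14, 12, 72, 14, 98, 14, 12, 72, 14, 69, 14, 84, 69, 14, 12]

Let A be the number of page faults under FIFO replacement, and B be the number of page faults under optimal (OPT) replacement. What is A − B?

2

Under FIFO: F F . F . F . . . . F . F . F F → 8 faults.
Under OPT: F F . F . F . . . . F . F . . . → 6 faults.
A − B = 8 − 6 = 2.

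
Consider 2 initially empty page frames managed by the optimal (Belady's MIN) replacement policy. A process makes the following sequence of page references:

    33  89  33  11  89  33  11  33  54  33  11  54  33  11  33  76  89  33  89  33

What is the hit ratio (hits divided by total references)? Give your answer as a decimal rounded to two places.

0.55

33: fault, frames [33]
89: fault, frames [33, 89]
33: hit
11: fault, evict 33, frames [89, 11]
89: hit
33: fault, evict 89, frames [11, 33]
11: hit
33: hit
54: fault, evict 11, frames [33, 54]
33: hit
11: fault, evict 33, frames [54, 11]
54: hit
33: fault, evict 54, frames [11, 33]
11: hit
33: hit
76: fault, evict 11, frames [33, 76]
89: fault, evict 76, frames [33, 89]
33: hit
89: hit
33: hit
Hits: 11 of 20 references → 11/20 = 0.5500.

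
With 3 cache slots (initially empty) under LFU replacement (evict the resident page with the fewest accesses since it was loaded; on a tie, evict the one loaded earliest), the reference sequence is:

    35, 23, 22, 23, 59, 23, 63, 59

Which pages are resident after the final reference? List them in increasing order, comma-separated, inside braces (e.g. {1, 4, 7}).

35: fault, frames {35}
23: fault, frames {35,23}
22: fault, frames {35,23,22}
23: hit
59: fault, evict 35, frames {23,22,59}
23: hit
63: fault, evict 22, frames {23,59,63}
59: hit

{23, 59, 63}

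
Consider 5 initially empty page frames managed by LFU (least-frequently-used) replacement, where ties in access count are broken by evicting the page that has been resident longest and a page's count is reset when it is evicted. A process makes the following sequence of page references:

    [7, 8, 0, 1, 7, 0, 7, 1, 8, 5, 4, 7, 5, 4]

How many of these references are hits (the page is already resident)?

6

7 → miss, frames [7]
8 → miss, frames [7, 8]
0 → miss, frames [7, 8, 0]
1 → miss, frames [7, 8, 0, 1]
7 → hit
0 → hit
7 → hit
1 → hit
8 → hit
5 → miss, frames [7, 8, 0, 1, 5]
4 → miss, evict 5, frames [7, 8, 0, 1, 4]
7 → hit
5 → miss, evict 4, frames [7, 8, 0, 1, 5]
4 → miss, evict 5, frames [7, 8, 0, 1, 4]
Hits: 6.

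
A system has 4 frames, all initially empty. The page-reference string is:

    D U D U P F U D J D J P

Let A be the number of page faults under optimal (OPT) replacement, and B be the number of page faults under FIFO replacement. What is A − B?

-1

Under OPT: F F . . F F . . F . . . → 5 faults.
Under FIFO: F F . . F F . . F F . . → 6 faults.
A − B = 5 − 6 = -1.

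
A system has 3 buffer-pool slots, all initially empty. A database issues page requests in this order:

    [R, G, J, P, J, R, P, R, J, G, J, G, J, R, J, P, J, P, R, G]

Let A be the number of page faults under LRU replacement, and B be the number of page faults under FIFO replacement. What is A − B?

-2

Under LRU: F F F F . F . . . F . . . . . F . . . F → 8 faults.
Under FIFO: F F F F . F . . . F F . . . . F . . F F → 10 faults.
A − B = 8 − 10 = -2.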